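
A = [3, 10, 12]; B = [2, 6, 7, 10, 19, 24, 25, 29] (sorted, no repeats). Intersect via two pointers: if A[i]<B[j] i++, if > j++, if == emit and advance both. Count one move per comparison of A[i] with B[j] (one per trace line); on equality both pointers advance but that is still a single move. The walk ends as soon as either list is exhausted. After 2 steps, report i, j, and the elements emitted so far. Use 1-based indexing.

i=2, j=2, emitted=[]

[i=1,j=1] 3>2 → j++
[i=1,j=2] 3<6 → i++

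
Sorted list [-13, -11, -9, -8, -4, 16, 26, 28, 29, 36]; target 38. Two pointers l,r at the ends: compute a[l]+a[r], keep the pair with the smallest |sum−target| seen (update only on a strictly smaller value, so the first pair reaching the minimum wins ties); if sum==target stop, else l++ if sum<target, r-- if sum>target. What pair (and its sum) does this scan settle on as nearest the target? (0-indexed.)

pair (16, 26) with sum 42 (|Δ|=4)

[0,9] -13+36=23 d=15 * → l++
[1,9] -11+36=25 d=13 * → l++
[2,9] -9+36=27 d=11 * → l++
[3,9] -8+36=28 d=10 * → l++
[4,9] -4+36=32 d=6 * → l++
[5,9] 16+36=52 d=14 → r--
[5,8] 16+29=45 d=7 → r--
[5,7] 16+28=44 d=6 → r--
[5,6] 16+26=42 d=4 * → r--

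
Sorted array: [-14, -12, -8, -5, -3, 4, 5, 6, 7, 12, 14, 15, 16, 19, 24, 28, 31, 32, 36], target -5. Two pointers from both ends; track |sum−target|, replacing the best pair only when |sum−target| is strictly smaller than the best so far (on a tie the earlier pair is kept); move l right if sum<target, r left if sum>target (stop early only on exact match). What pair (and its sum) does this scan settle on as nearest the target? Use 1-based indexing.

pair (-12, 7) with sum -5 (|Δ|=0)

l=1 r=19: -14+36=22 d=27 *, r--
l=1 r=18: -14+32=18 d=23 *, r--
l=1 r=17: -14+31=17 d=22 *, r--
l=1 r=16: -14+28=14 d=19 *, r--
l=1 r=15: -14+24=10 d=15 *, r--
l=1 r=14: -14+19=5 d=10 *, r--
l=1 r=13: -14+16=2 d=7 *, r--
l=1 r=12: -14+15=1 d=6 *, r--
l=1 r=11: -14+14=0 d=5 *, r--
l=1 r=10: -14+12=-2 d=3 *, r--
l=1 r=9: -14+7=-7 d=2 *, l++
l=2 r=9: -12+7=-5 d=0 *, stop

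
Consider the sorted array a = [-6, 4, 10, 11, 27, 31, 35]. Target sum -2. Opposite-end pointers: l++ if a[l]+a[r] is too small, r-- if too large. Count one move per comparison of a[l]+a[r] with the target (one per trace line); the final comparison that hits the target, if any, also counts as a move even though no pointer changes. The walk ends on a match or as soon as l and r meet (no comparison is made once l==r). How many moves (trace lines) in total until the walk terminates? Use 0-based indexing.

l=0 r=6: -6+35=29 >-2, r--
l=0 r=5: -6+31=25 >-2, r--
l=0 r=4: -6+27=21 >-2, r--
l=0 r=3: -6+11=5 >-2, r--
l=0 r=2: -6+10=4 >-2, r--
l=0 r=1: -6+4=-2, found

6 moves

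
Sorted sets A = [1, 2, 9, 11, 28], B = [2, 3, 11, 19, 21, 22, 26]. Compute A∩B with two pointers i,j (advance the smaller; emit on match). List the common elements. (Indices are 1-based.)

intersection = [2, 11]

i=1 j=1: 1<2, i++
i=2 j=1: 2==2 emit, i++,j++
i=3 j=2: 9>3, j++
i=3 j=3: 9<11, i++
i=4 j=3: 11==11 emit, i++,j++
i=5 j=4: 28>19, j++
i=5 j=5: 28>21, j++
i=5 j=6: 28>22, j++
i=5 j=7: 28>26, j++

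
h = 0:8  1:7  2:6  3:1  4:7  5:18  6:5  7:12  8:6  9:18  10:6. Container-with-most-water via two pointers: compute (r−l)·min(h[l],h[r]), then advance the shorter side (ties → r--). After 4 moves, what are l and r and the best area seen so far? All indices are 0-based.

l=0 r=10: min(8,6)*10=60 best=60 *, r--
l=0 r=9: min(8,18)*9=72 best=72 *, l++
l=1 r=9: min(7,18)*8=56 best=72, l++
l=2 r=9: min(6,18)*7=42 best=72, l++

l=3, r=9, best area=72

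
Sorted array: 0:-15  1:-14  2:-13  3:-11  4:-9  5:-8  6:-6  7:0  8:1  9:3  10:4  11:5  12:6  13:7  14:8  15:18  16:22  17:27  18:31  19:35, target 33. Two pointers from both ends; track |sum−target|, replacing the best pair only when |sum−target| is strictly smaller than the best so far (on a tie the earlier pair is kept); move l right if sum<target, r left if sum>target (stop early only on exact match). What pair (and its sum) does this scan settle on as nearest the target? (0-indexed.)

[0,19] -15+35=20 d=13 * → l++
[1,19] -14+35=21 d=12 * → l++
[2,19] -13+35=22 d=11 * → l++
[3,19] -11+35=24 d=9 * → l++
[4,19] -9+35=26 d=7 * → l++
[5,19] -8+35=27 d=6 * → l++
[6,19] -6+35=29 d=4 * → l++
[7,19] 0+35=35 d=2 * → r--
[7,18] 0+31=31 d=2 → l++
[8,18] 1+31=32 d=1 * → l++
[9,18] 3+31=34 d=1 → r--
[9,17] 3+27=30 d=3 → l++
[10,17] 4+27=31 d=2 → l++
[11,17] 5+27=32 d=1 → l++
[12,17] 6+27=33 d=0 * → stop

pair (6, 27) with sum 33 (|Δ|=0)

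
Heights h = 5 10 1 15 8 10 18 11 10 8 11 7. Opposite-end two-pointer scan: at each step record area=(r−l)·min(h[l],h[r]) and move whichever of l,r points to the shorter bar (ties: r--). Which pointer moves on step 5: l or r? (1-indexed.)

l=1 r=12: min(5,7)*11=55 best=55 *, l++
l=2 r=12: min(10,7)*10=70 best=70 *, r--
l=2 r=11: min(10,11)*9=90 best=90 *, l++
l=3 r=11: min(1,11)*8=8 best=90, l++
l=4 r=11: min(15,11)*7=77 best=90, r--

r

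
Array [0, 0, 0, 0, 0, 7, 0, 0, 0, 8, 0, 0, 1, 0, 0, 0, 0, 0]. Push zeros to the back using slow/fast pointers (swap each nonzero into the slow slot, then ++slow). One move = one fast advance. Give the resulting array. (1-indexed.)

[7, 8, 1, 0, 0, 0, 0, 0, 0, 0, 0, 0, 0, 0, 0, 0, 0, 0]

(s=1,f=1) a[fast]=0 → fast++
(s=1,f=2) a[fast]=0 → fast++
(s=1,f=3) a[fast]=0 → fast++
(s=1,f=4) a[fast]=0 → fast++
(s=1,f=5) a[fast]=0 → fast++
(s=1,f=6) a[fast]=7≠0 swap→a[1]=7 → slow++,fast++
(s=2,f=7) a[fast]=0 → fast++
(s=2,f=8) a[fast]=0 → fast++
(s=2,f=9) a[fast]=0 → fast++
(s=2,f=10) a[fast]=8≠0 swap→a[2]=8 → slow++,fast++
(s=3,f=11) a[fast]=0 → fast++
(s=3,f=12) a[fast]=0 → fast++
(s=3,f=13) a[fast]=1≠0 swap→a[3]=1 → slow++,fast++
(s=4,f=14) a[fast]=0 → fast++
(s=4,f=15) a[fast]=0 → fast++
(s=4,f=16) a[fast]=0 → fast++
(s=4,f=17) a[fast]=0 → fast++
(s=4,f=18) a[fast]=0 → fast++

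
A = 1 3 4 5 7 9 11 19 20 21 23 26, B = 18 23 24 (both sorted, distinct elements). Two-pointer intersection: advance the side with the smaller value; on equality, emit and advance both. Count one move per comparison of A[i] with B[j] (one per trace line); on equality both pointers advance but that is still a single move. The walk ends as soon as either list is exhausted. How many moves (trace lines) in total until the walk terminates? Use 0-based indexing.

i=0 j=0: 1<18, i++
i=1 j=0: 3<18, i++
i=2 j=0: 4<18, i++
i=3 j=0: 5<18, i++
i=4 j=0: 7<18, i++
i=5 j=0: 9<18, i++
i=6 j=0: 11<18, i++
i=7 j=0: 19>18, j++
i=7 j=1: 19<23, i++
i=8 j=1: 20<23, i++
i=9 j=1: 21<23, i++
i=10 j=1: 23==23 emit, i++,j++
i=11 j=2: 26>24, j++

13 moves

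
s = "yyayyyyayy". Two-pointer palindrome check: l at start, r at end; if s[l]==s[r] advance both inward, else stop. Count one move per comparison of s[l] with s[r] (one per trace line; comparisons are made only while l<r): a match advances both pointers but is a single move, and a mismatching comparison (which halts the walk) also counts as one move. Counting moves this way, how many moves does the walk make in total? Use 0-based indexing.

5 moves

[0,9] 'y'=='y' → l++,r--
[1,8] 'y'=='y' → l++,r--
[2,7] 'a'=='a' → l++,r--
[3,6] 'y'=='y' → l++,r--
[4,5] 'y'=='y' → l++,r--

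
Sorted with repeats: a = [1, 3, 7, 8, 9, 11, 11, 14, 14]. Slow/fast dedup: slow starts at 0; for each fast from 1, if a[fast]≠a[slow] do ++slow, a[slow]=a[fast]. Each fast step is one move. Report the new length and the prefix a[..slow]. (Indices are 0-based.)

length 7; prefix = [1, 3, 7, 8, 9, 11, 14]

(s=0,f=1) a[fast]=3≠a[slow]=1 write a[1]=3 → slow++,fast++
(s=1,f=2) a[fast]=7≠a[slow]=3 write a[2]=7 → slow++,fast++
(s=2,f=3) a[fast]=8≠a[slow]=7 write a[3]=8 → slow++,fast++
(s=3,f=4) a[fast]=9≠a[slow]=8 write a[4]=9 → slow++,fast++
(s=4,f=5) a[fast]=11≠a[slow]=9 write a[5]=11 → slow++,fast++
(s=5,f=6) a[fast]=11=a[slow] dup → fast++
(s=5,f=7) a[fast]=14≠a[slow]=11 write a[6]=14 → slow++,fast++
(s=6,f=8) a[fast]=14=a[slow] dup → fast++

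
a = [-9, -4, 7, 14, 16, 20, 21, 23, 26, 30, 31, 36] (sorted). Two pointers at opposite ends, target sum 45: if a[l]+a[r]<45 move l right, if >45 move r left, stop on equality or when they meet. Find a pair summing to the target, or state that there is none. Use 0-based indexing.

l=0 r=11: -9+36=27 <45, l++
l=1 r=11: -4+36=32 <45, l++
l=2 r=11: 7+36=43 <45, l++
l=3 r=11: 14+36=50 >45, r--
l=3 r=10: 14+31=45, found

(14, 31)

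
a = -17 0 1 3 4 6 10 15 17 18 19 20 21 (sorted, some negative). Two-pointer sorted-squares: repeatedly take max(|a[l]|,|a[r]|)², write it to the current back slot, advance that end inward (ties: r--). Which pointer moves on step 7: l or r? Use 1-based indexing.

[1,13] |-17|<=|21| out[13]=441 → r--
[1,12] |-17|<=|20| out[12]=400 → r--
[1,11] |-17|<=|19| out[11]=361 → r--
[1,10] |-17|<=|18| out[10]=324 → r--
[1,9] |-17|<=|17| out[9]=289 → r--
[1,8] |-17|>|15| out[8]=289 → l++
[2,8] |0|<=|15| out[7]=225 → r--

r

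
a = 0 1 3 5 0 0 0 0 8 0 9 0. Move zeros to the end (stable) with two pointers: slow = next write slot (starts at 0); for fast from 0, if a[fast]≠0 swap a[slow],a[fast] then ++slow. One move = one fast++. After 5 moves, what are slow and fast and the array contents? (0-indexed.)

slow=3, fast=5, a=[1, 3, 5, 0, 0, 0, 0, 0, 8, 0, 9, 0]

(s=0,f=0) a[fast]=0 → fast++
(s=0,f=1) a[fast]=1≠0 swap→a[0]=1 → slow++,fast++
(s=1,f=2) a[fast]=3≠0 swap→a[1]=3 → slow++,fast++
(s=2,f=3) a[fast]=5≠0 swap→a[2]=5 → slow++,fast++
(s=3,f=4) a[fast]=0 → fast++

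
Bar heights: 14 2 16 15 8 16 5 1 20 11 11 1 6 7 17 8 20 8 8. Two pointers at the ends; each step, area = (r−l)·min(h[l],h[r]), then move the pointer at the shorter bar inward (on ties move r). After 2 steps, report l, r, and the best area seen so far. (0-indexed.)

[0,18] min(14,8)*18=144 best=144 * → r--
[0,17] min(14,8)*17=136 best=144 → r--

l=0, r=16, best area=144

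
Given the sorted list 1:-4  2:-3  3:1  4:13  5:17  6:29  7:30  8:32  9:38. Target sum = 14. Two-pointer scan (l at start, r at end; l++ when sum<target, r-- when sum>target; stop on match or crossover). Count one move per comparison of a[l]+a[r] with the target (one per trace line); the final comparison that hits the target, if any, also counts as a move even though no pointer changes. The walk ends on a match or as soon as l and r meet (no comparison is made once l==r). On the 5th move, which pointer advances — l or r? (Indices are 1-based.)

l

[1,9] -4+38=34 >14 → r--
[1,8] -4+32=28 >14 → r--
[1,7] -4+30=26 >14 → r--
[1,6] -4+29=25 >14 → r--
[1,5] -4+17=13 <14 → l++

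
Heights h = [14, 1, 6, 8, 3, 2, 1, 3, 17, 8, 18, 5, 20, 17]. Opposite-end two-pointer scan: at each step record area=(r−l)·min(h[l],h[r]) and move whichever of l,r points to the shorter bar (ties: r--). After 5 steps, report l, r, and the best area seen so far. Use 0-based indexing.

l=5, r=13, best area=182

l=0 r=13: min(14,17)*13=182 best=182 *, l++
l=1 r=13: min(1,17)*12=12 best=182, l++
l=2 r=13: min(6,17)*11=66 best=182, l++
l=3 r=13: min(8,17)*10=80 best=182, l++
l=4 r=13: min(3,17)*9=27 best=182, l++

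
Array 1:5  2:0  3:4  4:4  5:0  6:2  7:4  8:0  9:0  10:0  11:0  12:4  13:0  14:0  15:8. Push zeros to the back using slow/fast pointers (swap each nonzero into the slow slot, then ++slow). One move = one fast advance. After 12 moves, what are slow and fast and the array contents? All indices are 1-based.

slow=7, fast=13, a=[5, 4, 4, 2, 4, 4, 0, 0, 0, 0, 0, 0, 0, 0, 8]

slow=1 fast=1: a[fast]=5≠0 swap→a[1]=5, slow++,fast++
slow=2 fast=2: a[fast]=0, fast++
slow=2 fast=3: a[fast]=4≠0 swap→a[2]=4, slow++,fast++
slow=3 fast=4: a[fast]=4≠0 swap→a[3]=4, slow++,fast++
slow=4 fast=5: a[fast]=0, fast++
slow=4 fast=6: a[fast]=2≠0 swap→a[4]=2, slow++,fast++
slow=5 fast=7: a[fast]=4≠0 swap→a[5]=4, slow++,fast++
slow=6 fast=8: a[fast]=0, fast++
slow=6 fast=9: a[fast]=0, fast++
slow=6 fast=10: a[fast]=0, fast++
slow=6 fast=11: a[fast]=0, fast++
slow=6 fast=12: a[fast]=4≠0 swap→a[6]=4, slow++,fast++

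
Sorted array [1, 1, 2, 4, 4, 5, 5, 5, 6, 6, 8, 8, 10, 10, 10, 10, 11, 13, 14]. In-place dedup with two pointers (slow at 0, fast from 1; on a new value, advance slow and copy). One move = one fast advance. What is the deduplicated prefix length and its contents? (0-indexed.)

(s=0,f=1) a[fast]=1=a[slow] dup → fast++
(s=0,f=2) a[fast]=2≠a[slow]=1 write a[1]=2 → slow++,fast++
(s=1,f=3) a[fast]=4≠a[slow]=2 write a[2]=4 → slow++,fast++
(s=2,f=4) a[fast]=4=a[slow] dup → fast++
(s=2,f=5) a[fast]=5≠a[slow]=4 write a[3]=5 → slow++,fast++
(s=3,f=6) a[fast]=5=a[slow] dup → fast++
(s=3,f=7) a[fast]=5=a[slow] dup → fast++
(s=3,f=8) a[fast]=6≠a[slow]=5 write a[4]=6 → slow++,fast++
(s=4,f=9) a[fast]=6=a[slow] dup → fast++
(s=4,f=10) a[fast]=8≠a[slow]=6 write a[5]=8 → slow++,fast++
(s=5,f=11) a[fast]=8=a[slow] dup → fast++
(s=5,f=12) a[fast]=10≠a[slow]=8 write a[6]=10 → slow++,fast++
(s=6,f=13) a[fast]=10=a[slow] dup → fast++
(s=6,f=14) a[fast]=10=a[slow] dup → fast++
(s=6,f=15) a[fast]=10=a[slow] dup → fast++
(s=6,f=16) a[fast]=11≠a[slow]=10 write a[7]=11 → slow++,fast++
(s=7,f=17) a[fast]=13≠a[slow]=11 write a[8]=13 → slow++,fast++
(s=8,f=18) a[fast]=14≠a[slow]=13 write a[9]=14 → slow++,fast++

length 10; prefix = [1, 2, 4, 5, 6, 8, 10, 11, 13, 14]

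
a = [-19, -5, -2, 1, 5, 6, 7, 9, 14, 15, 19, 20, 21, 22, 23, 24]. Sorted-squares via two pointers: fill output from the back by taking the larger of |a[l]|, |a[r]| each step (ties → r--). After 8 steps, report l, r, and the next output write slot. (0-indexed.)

l=1, r=8, next write slot=7

[0,15] |-19|<=|24| out[15]=576 → r--
[0,14] |-19|<=|23| out[14]=529 → r--
[0,13] |-19|<=|22| out[13]=484 → r--
[0,12] |-19|<=|21| out[12]=441 → r--
[0,11] |-19|<=|20| out[11]=400 → r--
[0,10] |-19|<=|19| out[10]=361 → r--
[0,9] |-19|>|15| out[9]=361 → l++
[1,9] |-5|<=|15| out[8]=225 → r--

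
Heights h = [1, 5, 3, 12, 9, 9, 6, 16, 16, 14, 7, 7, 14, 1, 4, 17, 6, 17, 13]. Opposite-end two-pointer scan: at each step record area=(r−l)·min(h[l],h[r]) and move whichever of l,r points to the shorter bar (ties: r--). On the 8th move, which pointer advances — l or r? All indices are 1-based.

l=1 r=19: min(1,13)*18=18 best=18 *, l++
l=2 r=19: min(5,13)*17=85 best=85 *, l++
l=3 r=19: min(3,13)*16=48 best=85, l++
l=4 r=19: min(12,13)*15=180 best=180 *, l++
l=5 r=19: min(9,13)*14=126 best=180, l++
l=6 r=19: min(9,13)*13=117 best=180, l++
l=7 r=19: min(6,13)*12=72 best=180, l++
l=8 r=19: min(16,13)*11=143 best=180, r--

r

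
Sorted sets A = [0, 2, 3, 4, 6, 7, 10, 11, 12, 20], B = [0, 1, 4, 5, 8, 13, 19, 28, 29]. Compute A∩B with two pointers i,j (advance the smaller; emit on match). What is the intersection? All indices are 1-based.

intersection = [0, 4]

i=1 j=1: 0==0 emit, i++,j++
i=2 j=2: 2>1, j++
i=2 j=3: 2<4, i++
i=3 j=3: 3<4, i++
i=4 j=3: 4==4 emit, i++,j++
i=5 j=4: 6>5, j++
i=5 j=5: 6<8, i++
i=6 j=5: 7<8, i++
i=7 j=5: 10>8, j++
i=7 j=6: 10<13, i++
i=8 j=6: 11<13, i++
i=9 j=6: 12<13, i++
i=10 j=6: 20>13, j++
i=10 j=7: 20>19, j++
i=10 j=8: 20<28, i++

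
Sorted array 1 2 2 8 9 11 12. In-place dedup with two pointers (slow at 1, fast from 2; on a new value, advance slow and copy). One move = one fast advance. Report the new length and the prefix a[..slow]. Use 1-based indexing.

length 6; prefix = [1, 2, 8, 9, 11, 12]

(s=1,f=2) a[fast]=2≠a[slow]=1 write a[2]=2 → slow++,fast++
(s=2,f=3) a[fast]=2=a[slow] dup → fast++
(s=2,f=4) a[fast]=8≠a[slow]=2 write a[3]=8 → slow++,fast++
(s=3,f=5) a[fast]=9≠a[slow]=8 write a[4]=9 → slow++,fast++
(s=4,f=6) a[fast]=11≠a[slow]=9 write a[5]=11 → slow++,fast++
(s=5,f=7) a[fast]=12≠a[slow]=11 write a[6]=12 → slow++,fast++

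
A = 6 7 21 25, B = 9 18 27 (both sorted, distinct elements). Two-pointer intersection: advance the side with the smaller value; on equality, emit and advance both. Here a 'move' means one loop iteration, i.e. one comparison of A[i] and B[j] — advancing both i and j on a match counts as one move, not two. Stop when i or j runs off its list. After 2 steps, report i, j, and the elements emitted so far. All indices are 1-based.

i=3, j=1, emitted=[]

[i=1,j=1] 6<9 → i++
[i=2,j=1] 7<9 → i++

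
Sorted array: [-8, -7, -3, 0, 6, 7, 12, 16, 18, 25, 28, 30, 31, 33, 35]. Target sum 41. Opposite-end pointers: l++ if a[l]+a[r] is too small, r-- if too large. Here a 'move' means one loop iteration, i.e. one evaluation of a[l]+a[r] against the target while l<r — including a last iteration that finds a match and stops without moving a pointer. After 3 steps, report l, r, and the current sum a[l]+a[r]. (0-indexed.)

[0,14] -8+35=27 <41 → l++
[1,14] -7+35=28 <41 → l++
[2,14] -3+35=32 <41 → l++

l=3, r=14, sum=35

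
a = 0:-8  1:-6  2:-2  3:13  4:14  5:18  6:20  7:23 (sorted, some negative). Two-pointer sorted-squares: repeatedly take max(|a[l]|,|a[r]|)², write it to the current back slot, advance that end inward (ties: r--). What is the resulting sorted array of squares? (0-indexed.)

[4, 36, 64, 169, 196, 324, 400, 529]

l=0 r=7: |-8|<=|23| out[7]=529, r--
l=0 r=6: |-8|<=|20| out[6]=400, r--
l=0 r=5: |-8|<=|18| out[5]=324, r--
l=0 r=4: |-8|<=|14| out[4]=196, r--
l=0 r=3: |-8|<=|13| out[3]=169, r--
l=0 r=2: |-8|>|-2| out[2]=64, l++
l=1 r=2: |-6|>|-2| out[1]=36, l++
l=2 r=2: |-2|<=|-2| out[0]=4, r--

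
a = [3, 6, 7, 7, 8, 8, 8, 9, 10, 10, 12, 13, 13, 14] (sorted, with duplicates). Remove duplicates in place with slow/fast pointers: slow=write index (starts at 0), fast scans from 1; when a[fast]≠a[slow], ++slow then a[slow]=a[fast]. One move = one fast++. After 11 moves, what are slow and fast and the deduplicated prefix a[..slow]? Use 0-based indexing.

slow=7, fast=12, prefix=[3, 6, 7, 8, 9, 10, 12, 13]

(s=0,f=1) a[fast]=6≠a[slow]=3 write a[1]=6 → slow++,fast++
(s=1,f=2) a[fast]=7≠a[slow]=6 write a[2]=7 → slow++,fast++
(s=2,f=3) a[fast]=7=a[slow] dup → fast++
(s=2,f=4) a[fast]=8≠a[slow]=7 write a[3]=8 → slow++,fast++
(s=3,f=5) a[fast]=8=a[slow] dup → fast++
(s=3,f=6) a[fast]=8=a[slow] dup → fast++
(s=3,f=7) a[fast]=9≠a[slow]=8 write a[4]=9 → slow++,fast++
(s=4,f=8) a[fast]=10≠a[slow]=9 write a[5]=10 → slow++,fast++
(s=5,f=9) a[fast]=10=a[slow] dup → fast++
(s=5,f=10) a[fast]=12≠a[slow]=10 write a[6]=12 → slow++,fast++
(s=6,f=11) a[fast]=13≠a[slow]=12 write a[7]=13 → slow++,fast++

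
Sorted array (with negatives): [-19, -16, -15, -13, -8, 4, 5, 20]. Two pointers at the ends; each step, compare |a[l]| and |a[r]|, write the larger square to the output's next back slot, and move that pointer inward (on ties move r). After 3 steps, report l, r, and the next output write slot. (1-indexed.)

l=3, r=7, next write slot=5

[1,8] |-19|<=|20| out[8]=400 → r--
[1,7] |-19|>|5| out[7]=361 → l++
[2,7] |-16|>|5| out[6]=256 → l++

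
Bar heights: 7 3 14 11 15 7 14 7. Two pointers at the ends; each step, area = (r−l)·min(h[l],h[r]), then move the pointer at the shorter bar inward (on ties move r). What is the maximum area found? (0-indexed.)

max area = 56

l=0 r=7: min(7,7)*7=49 best=49 *, r--
l=0 r=6: min(7,14)*6=42 best=49, l++
l=1 r=6: min(3,14)*5=15 best=49, l++
l=2 r=6: min(14,14)*4=56 best=56 *, r--
l=2 r=5: min(14,7)*3=21 best=56, r--
l=2 r=4: min(14,15)*2=28 best=56, l++
l=3 r=4: min(11,15)*1=11 best=56, l++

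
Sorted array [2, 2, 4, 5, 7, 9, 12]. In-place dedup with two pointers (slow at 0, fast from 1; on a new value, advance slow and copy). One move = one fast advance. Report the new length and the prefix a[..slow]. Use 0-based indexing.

length 6; prefix = [2, 4, 5, 7, 9, 12]

slow=0 fast=1: a[fast]=2=a[slow] dup, fast++
slow=0 fast=2: a[fast]=4≠a[slow]=2 write a[1]=4, slow++,fast++
slow=1 fast=3: a[fast]=5≠a[slow]=4 write a[2]=5, slow++,fast++
slow=2 fast=4: a[fast]=7≠a[slow]=5 write a[3]=7, slow++,fast++
slow=3 fast=5: a[fast]=9≠a[slow]=7 write a[4]=9, slow++,fast++
slow=4 fast=6: a[fast]=12≠a[slow]=9 write a[5]=12, slow++,fast++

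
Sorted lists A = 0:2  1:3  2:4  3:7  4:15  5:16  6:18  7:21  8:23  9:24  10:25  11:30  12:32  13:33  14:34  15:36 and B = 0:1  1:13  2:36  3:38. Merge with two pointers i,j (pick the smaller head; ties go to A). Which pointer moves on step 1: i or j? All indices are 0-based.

j

[i=0,j=0] A[i]=2>B[j]=1 take 1 → j++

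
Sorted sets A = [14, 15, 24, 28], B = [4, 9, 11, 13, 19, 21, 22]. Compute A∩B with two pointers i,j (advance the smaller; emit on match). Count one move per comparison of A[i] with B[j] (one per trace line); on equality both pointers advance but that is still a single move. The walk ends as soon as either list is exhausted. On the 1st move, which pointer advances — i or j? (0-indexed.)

j

[i=0,j=0] 14>4 → j++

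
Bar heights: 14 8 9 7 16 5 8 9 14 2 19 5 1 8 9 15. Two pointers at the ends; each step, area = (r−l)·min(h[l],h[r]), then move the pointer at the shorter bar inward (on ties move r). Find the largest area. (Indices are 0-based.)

max area = 210

l=0 r=15: min(14,15)*15=210 best=210 *, l++
l=1 r=15: min(8,15)*14=112 best=210, l++
l=2 r=15: min(9,15)*13=117 best=210, l++
l=3 r=15: min(7,15)*12=84 best=210, l++
l=4 r=15: min(16,15)*11=165 best=210, r--
l=4 r=14: min(16,9)*10=90 best=210, r--
l=4 r=13: min(16,8)*9=72 best=210, r--
l=4 r=12: min(16,1)*8=8 best=210, r--
l=4 r=11: min(16,5)*7=35 best=210, r--
l=4 r=10: min(16,19)*6=96 best=210, l++
l=5 r=10: min(5,19)*5=25 best=210, l++
l=6 r=10: min(8,19)*4=32 best=210, l++
l=7 r=10: min(9,19)*3=27 best=210, l++
l=8 r=10: min(14,19)*2=28 best=210, l++
l=9 r=10: min(2,19)*1=2 best=210, l++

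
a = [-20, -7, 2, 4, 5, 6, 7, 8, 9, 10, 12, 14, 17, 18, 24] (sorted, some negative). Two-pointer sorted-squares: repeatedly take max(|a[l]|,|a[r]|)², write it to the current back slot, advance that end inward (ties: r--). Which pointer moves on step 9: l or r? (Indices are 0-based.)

l=0 r=14: |-20|<=|24| out[14]=576, r--
l=0 r=13: |-20|>|18| out[13]=400, l++
l=1 r=13: |-7|<=|18| out[12]=324, r--
l=1 r=12: |-7|<=|17| out[11]=289, r--
l=1 r=11: |-7|<=|14| out[10]=196, r--
l=1 r=10: |-7|<=|12| out[9]=144, r--
l=1 r=9: |-7|<=|10| out[8]=100, r--
l=1 r=8: |-7|<=|9| out[7]=81, r--
l=1 r=7: |-7|<=|8| out[6]=64, r--

r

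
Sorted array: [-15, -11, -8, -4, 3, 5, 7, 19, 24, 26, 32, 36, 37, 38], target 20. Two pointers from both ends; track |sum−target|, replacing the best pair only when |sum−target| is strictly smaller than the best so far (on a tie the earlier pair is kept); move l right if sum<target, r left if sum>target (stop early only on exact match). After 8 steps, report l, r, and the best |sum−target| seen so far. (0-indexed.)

l=3, r=8, best |Δ|=1

l=0 r=13: -15+38=23 d=3 *, r--
l=0 r=12: -15+37=22 d=2 *, r--
l=0 r=11: -15+36=21 d=1 *, r--
l=0 r=10: -15+32=17 d=3, l++
l=1 r=10: -11+32=21 d=1, r--
l=1 r=9: -11+26=15 d=5, l++
l=2 r=9: -8+26=18 d=2, l++
l=3 r=9: -4+26=22 d=2, r--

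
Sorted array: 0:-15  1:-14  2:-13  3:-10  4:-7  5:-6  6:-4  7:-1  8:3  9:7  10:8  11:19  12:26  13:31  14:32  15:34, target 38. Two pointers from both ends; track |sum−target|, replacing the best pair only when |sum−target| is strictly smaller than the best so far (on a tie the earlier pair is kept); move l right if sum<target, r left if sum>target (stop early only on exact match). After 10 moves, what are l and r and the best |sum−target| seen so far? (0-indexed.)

l=0 r=15: -15+34=19 d=19 *, l++
l=1 r=15: -14+34=20 d=18 *, l++
l=2 r=15: -13+34=21 d=17 *, l++
l=3 r=15: -10+34=24 d=14 *, l++
l=4 r=15: -7+34=27 d=11 *, l++
l=5 r=15: -6+34=28 d=10 *, l++
l=6 r=15: -4+34=30 d=8 *, l++
l=7 r=15: -1+34=33 d=5 *, l++
l=8 r=15: 3+34=37 d=1 *, l++
l=9 r=15: 7+34=41 d=3, r--

l=9, r=14, best |Δ|=1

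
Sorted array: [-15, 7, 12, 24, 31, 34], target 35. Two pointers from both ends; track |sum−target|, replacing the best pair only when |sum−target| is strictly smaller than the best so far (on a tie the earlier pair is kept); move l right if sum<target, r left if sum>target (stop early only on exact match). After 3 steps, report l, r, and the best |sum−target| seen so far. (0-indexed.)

[0,5] -15+34=19 d=16 * → l++
[1,5] 7+34=41 d=6 * → r--
[1,4] 7+31=38 d=3 * → r--

l=1, r=3, best |Δ|=3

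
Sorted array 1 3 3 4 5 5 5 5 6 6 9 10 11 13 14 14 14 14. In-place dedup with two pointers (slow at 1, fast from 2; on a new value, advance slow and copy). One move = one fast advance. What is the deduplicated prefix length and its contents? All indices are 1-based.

slow=1 fast=2: a[fast]=3≠a[slow]=1 write a[2]=3, slow++,fast++
slow=2 fast=3: a[fast]=3=a[slow] dup, fast++
slow=2 fast=4: a[fast]=4≠a[slow]=3 write a[3]=4, slow++,fast++
slow=3 fast=5: a[fast]=5≠a[slow]=4 write a[4]=5, slow++,fast++
slow=4 fast=6: a[fast]=5=a[slow] dup, fast++
slow=4 fast=7: a[fast]=5=a[slow] dup, fast++
slow=4 fast=8: a[fast]=5=a[slow] dup, fast++
slow=4 fast=9: a[fast]=6≠a[slow]=5 write a[5]=6, slow++,fast++
slow=5 fast=10: a[fast]=6=a[slow] dup, fast++
slow=5 fast=11: a[fast]=9≠a[slow]=6 write a[6]=9, slow++,fast++
slow=6 fast=12: a[fast]=10≠a[slow]=9 write a[7]=10, slow++,fast++
slow=7 fast=13: a[fast]=11≠a[slow]=10 write a[8]=11, slow++,fast++
slow=8 fast=14: a[fast]=13≠a[slow]=11 write a[9]=13, slow++,fast++
slow=9 fast=15: a[fast]=14≠a[slow]=13 write a[10]=14, slow++,fast++
slow=10 fast=16: a[fast]=14=a[slow] dup, fast++
slow=10 fast=17: a[fast]=14=a[slow] dup, fast++
slow=10 fast=18: a[fast]=14=a[slow] dup, fast++

length 10; prefix = [1, 3, 4, 5, 6, 9, 10, 11, 13, 14]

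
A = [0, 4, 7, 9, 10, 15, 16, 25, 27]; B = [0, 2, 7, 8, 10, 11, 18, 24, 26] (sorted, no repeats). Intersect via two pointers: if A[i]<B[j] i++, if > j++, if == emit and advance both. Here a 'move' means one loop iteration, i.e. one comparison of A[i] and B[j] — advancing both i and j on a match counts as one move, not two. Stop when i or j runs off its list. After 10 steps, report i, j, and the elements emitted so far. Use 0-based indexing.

i=7, j=6, emitted=[0, 7, 10]

i=0 j=0: 0==0 emit, i++,j++
i=1 j=1: 4>2, j++
i=1 j=2: 4<7, i++
i=2 j=2: 7==7 emit, i++,j++
i=3 j=3: 9>8, j++
i=3 j=4: 9<10, i++
i=4 j=4: 10==10 emit, i++,j++
i=5 j=5: 15>11, j++
i=5 j=6: 15<18, i++
i=6 j=6: 16<18, i++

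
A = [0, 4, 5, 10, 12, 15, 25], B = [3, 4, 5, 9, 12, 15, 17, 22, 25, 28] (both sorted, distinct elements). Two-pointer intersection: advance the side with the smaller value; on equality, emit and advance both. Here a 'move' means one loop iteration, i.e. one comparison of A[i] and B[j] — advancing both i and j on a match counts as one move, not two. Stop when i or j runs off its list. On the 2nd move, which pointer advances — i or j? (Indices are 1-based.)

[i=1,j=1] 0<3 → i++
[i=2,j=1] 4>3 → j++

j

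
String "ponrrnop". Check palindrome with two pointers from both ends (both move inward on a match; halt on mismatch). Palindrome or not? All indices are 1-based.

palindrome

l=1 r=8: 'p'=='p', l++,r--
l=2 r=7: 'o'=='o', l++,r--
l=3 r=6: 'n'=='n', l++,r--
l=4 r=5: 'r'=='r', l++,r--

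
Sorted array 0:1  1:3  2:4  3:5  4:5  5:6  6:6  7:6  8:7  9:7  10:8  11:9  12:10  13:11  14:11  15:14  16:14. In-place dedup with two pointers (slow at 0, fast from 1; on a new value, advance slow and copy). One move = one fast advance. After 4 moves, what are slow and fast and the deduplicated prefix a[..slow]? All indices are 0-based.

slow=3, fast=5, prefix=[1, 3, 4, 5]

(s=0,f=1) a[fast]=3≠a[slow]=1 write a[1]=3 → slow++,fast++
(s=1,f=2) a[fast]=4≠a[slow]=3 write a[2]=4 → slow++,fast++
(s=2,f=3) a[fast]=5≠a[slow]=4 write a[3]=5 → slow++,fast++
(s=3,f=4) a[fast]=5=a[slow] dup → fast++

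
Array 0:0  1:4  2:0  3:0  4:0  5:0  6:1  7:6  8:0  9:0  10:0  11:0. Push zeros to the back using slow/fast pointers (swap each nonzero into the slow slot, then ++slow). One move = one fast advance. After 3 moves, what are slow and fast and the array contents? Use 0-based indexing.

slow=0 fast=0: a[fast]=0, fast++
slow=0 fast=1: a[fast]=4≠0 swap→a[0]=4, slow++,fast++
slow=1 fast=2: a[fast]=0, fast++

slow=1, fast=3, a=[4, 0, 0, 0, 0, 0, 1, 6, 0, 0, 0, 0]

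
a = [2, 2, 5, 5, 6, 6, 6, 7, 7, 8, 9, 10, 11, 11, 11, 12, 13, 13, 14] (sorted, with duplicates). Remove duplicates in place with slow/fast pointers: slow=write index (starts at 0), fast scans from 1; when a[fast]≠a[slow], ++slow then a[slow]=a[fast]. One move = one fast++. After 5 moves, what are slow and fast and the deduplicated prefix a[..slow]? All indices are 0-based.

(s=0,f=1) a[fast]=2=a[slow] dup → fast++
(s=0,f=2) a[fast]=5≠a[slow]=2 write a[1]=5 → slow++,fast++
(s=1,f=3) a[fast]=5=a[slow] dup → fast++
(s=1,f=4) a[fast]=6≠a[slow]=5 write a[2]=6 → slow++,fast++
(s=2,f=5) a[fast]=6=a[slow] dup → fast++

slow=2, fast=6, prefix=[2, 5, 6]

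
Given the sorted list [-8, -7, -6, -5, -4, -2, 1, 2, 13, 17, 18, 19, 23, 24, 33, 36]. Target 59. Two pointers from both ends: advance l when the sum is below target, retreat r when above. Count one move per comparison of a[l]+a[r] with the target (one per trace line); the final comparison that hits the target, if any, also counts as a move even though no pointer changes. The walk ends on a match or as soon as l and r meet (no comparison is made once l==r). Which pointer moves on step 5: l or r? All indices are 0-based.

l

l=0 r=15: -8+36=28 <59, l++
l=1 r=15: -7+36=29 <59, l++
l=2 r=15: -6+36=30 <59, l++
l=3 r=15: -5+36=31 <59, l++
l=4 r=15: -4+36=32 <59, l++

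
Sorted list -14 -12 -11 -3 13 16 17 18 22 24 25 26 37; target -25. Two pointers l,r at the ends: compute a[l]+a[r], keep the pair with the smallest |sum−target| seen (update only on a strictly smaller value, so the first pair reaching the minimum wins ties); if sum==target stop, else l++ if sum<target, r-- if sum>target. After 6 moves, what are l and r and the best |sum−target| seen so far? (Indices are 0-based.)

[0,12] -14+37=23 d=48 * → r--
[0,11] -14+26=12 d=37 * → r--
[0,10] -14+25=11 d=36 * → r--
[0,9] -14+24=10 d=35 * → r--
[0,8] -14+22=8 d=33 * → r--
[0,7] -14+18=4 d=29 * → r--

l=0, r=6, best |Δ|=29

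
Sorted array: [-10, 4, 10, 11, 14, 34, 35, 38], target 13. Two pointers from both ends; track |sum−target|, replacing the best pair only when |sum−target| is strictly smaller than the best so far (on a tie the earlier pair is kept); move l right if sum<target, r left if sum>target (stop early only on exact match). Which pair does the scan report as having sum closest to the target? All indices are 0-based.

pair (4, 10) with sum 14 (|Δ|=1)

l=0 r=7: -10+38=28 d=15 *, r--
l=0 r=6: -10+35=25 d=12 *, r--
l=0 r=5: -10+34=24 d=11 *, r--
l=0 r=4: -10+14=4 d=9 *, l++
l=1 r=4: 4+14=18 d=5 *, r--
l=1 r=3: 4+11=15 d=2 *, r--
l=1 r=2: 4+10=14 d=1 *, r--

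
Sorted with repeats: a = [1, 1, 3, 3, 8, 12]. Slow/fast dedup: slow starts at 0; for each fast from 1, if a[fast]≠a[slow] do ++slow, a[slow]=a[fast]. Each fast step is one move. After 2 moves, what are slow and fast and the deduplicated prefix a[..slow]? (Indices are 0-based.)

slow=1, fast=3, prefix=[1, 3]

slow=0 fast=1: a[fast]=1=a[slow] dup, fast++
slow=0 fast=2: a[fast]=3≠a[slow]=1 write a[1]=3, slow++,fast++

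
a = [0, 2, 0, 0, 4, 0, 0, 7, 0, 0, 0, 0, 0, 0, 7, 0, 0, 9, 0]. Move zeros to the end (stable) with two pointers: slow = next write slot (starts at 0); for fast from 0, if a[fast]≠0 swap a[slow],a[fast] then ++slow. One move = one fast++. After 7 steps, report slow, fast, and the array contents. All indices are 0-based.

(s=0,f=0) a[fast]=0 → fast++
(s=0,f=1) a[fast]=2≠0 swap→a[0]=2 → slow++,fast++
(s=1,f=2) a[fast]=0 → fast++
(s=1,f=3) a[fast]=0 → fast++
(s=1,f=4) a[fast]=4≠0 swap→a[1]=4 → slow++,fast++
(s=2,f=5) a[fast]=0 → fast++
(s=2,f=6) a[fast]=0 → fast++

slow=2, fast=7, a=[2, 4, 0, 0, 0, 0, 0, 7, 0, 0, 0, 0, 0, 0, 7, 0, 0, 9, 0]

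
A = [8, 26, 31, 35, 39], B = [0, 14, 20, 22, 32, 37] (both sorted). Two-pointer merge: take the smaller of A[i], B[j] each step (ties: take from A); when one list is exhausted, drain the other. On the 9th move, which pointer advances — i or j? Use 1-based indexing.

i=1 j=1: A[i]=8>B[j]=0 take 0, j++
i=1 j=2: A[i]=8<=B[j]=14 take 8, i++
i=2 j=2: A[i]=26>B[j]=14 take 14, j++
i=2 j=3: A[i]=26>B[j]=20 take 20, j++
i=2 j=4: A[i]=26>B[j]=22 take 22, j++
i=2 j=5: A[i]=26<=B[j]=32 take 26, i++
i=3 j=5: A[i]=31<=B[j]=32 take 31, i++
i=4 j=5: A[i]=35>B[j]=32 take 32, j++
i=4 j=6: A[i]=35<=B[j]=37 take 35, i++

i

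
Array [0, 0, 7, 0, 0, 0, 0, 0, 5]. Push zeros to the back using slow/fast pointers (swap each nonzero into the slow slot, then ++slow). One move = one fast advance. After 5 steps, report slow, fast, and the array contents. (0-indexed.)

slow=1, fast=5, a=[7, 0, 0, 0, 0, 0, 0, 0, 5]

slow=0 fast=0: a[fast]=0, fast++
slow=0 fast=1: a[fast]=0, fast++
slow=0 fast=2: a[fast]=7≠0 swap→a[0]=7, slow++,fast++
slow=1 fast=3: a[fast]=0, fast++
slow=1 fast=4: a[fast]=0, fast++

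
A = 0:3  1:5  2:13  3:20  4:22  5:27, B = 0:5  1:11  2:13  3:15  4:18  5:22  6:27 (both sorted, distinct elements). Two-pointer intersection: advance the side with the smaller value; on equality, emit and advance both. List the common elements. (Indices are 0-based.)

intersection = [5, 13, 22, 27]

i=0 j=0: 3<5, i++
i=1 j=0: 5==5 emit, i++,j++
i=2 j=1: 13>11, j++
i=2 j=2: 13==13 emit, i++,j++
i=3 j=3: 20>15, j++
i=3 j=4: 20>18, j++
i=3 j=5: 20<22, i++
i=4 j=5: 22==22 emit, i++,j++
i=5 j=6: 27==27 emit, i++,j++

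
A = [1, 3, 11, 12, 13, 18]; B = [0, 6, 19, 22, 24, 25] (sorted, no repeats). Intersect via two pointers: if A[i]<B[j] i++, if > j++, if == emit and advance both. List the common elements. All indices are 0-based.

intersection = []

i=0 j=0: 1>0, j++
i=0 j=1: 1<6, i++
i=1 j=1: 3<6, i++
i=2 j=1: 11>6, j++
i=2 j=2: 11<19, i++
i=3 j=2: 12<19, i++
i=4 j=2: 13<19, i++
i=5 j=2: 18<19, i++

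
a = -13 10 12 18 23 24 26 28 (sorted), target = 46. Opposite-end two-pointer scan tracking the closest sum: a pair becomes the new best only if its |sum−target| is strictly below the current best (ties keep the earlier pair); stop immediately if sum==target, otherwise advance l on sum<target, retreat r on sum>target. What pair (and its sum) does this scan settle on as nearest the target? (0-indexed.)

pair (18, 28) with sum 46 (|Δ|=0)

[0,7] -13+28=15 d=31 * → l++
[1,7] 10+28=38 d=8 * → l++
[2,7] 12+28=40 d=6 * → l++
[3,7] 18+28=46 d=0 * → stop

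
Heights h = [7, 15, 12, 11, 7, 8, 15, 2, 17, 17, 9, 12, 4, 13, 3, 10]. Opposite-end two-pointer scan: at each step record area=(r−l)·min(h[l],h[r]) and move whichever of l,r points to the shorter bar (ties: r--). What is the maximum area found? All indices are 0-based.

max area = 156

l=0 r=15: min(7,10)*15=105 best=105 *, l++
l=1 r=15: min(15,10)*14=140 best=140 *, r--
l=1 r=14: min(15,3)*13=39 best=140, r--
l=1 r=13: min(15,13)*12=156 best=156 *, r--
l=1 r=12: min(15,4)*11=44 best=156, r--
l=1 r=11: min(15,12)*10=120 best=156, r--
l=1 r=10: min(15,9)*9=81 best=156, r--
l=1 r=9: min(15,17)*8=120 best=156, l++
l=2 r=9: min(12,17)*7=84 best=156, l++
l=3 r=9: min(11,17)*6=66 best=156, l++
l=4 r=9: min(7,17)*5=35 best=156, l++
l=5 r=9: min(8,17)*4=32 best=156, l++
l=6 r=9: min(15,17)*3=45 best=156, l++
l=7 r=9: min(2,17)*2=4 best=156, l++
l=8 r=9: min(17,17)*1=17 best=156, r--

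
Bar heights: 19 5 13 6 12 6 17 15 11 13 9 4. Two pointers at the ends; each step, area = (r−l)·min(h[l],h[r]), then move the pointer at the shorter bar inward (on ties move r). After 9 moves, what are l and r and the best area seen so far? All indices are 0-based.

l=0, r=2, best area=117

[0,11] min(19,4)*11=44 best=44 * → r--
[0,10] min(19,9)*10=90 best=90 * → r--
[0,9] min(19,13)*9=117 best=117 * → r--
[0,8] min(19,11)*8=88 best=117 → r--
[0,7] min(19,15)*7=105 best=117 → r--
[0,6] min(19,17)*6=102 best=117 → r--
[0,5] min(19,6)*5=30 best=117 → r--
[0,4] min(19,12)*4=48 best=117 → r--
[0,3] min(19,6)*3=18 best=117 → r--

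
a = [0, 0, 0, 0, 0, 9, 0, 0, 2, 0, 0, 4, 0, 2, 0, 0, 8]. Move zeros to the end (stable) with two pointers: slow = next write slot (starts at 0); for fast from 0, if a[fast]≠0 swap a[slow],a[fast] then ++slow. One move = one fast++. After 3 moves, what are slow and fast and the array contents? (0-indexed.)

slow=0, fast=3, a=[0, 0, 0, 0, 0, 9, 0, 0, 2, 0, 0, 4, 0, 2, 0, 0, 8]

slow=0 fast=0: a[fast]=0, fast++
slow=0 fast=1: a[fast]=0, fast++
slow=0 fast=2: a[fast]=0, fast++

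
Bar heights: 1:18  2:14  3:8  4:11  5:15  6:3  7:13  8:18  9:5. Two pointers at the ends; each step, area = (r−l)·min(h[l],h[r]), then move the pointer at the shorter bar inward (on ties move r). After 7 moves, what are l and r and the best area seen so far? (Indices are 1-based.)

l=1, r=2, best area=126

[1,9] min(18,5)*8=40 best=40 * → r--
[1,8] min(18,18)*7=126 best=126 * → r--
[1,7] min(18,13)*6=78 best=126 → r--
[1,6] min(18,3)*5=15 best=126 → r--
[1,5] min(18,15)*4=60 best=126 → r--
[1,4] min(18,11)*3=33 best=126 → r--
[1,3] min(18,8)*2=16 best=126 → r--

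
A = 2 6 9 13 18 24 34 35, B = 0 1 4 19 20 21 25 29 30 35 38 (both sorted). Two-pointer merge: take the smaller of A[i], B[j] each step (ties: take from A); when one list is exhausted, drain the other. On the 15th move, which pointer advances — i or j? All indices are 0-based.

[i=0,j=0] A[i]=2>B[j]=0 take 0 → j++
[i=0,j=1] A[i]=2>B[j]=1 take 1 → j++
[i=0,j=2] A[i]=2<=B[j]=4 take 2 → i++
[i=1,j=2] A[i]=6>B[j]=4 take 4 → j++
[i=1,j=3] A[i]=6<=B[j]=19 take 6 → i++
[i=2,j=3] A[i]=9<=B[j]=19 take 9 → i++
[i=3,j=3] A[i]=13<=B[j]=19 take 13 → i++
[i=4,j=3] A[i]=18<=B[j]=19 take 18 → i++
[i=5,j=3] A[i]=24>B[j]=19 take 19 → j++
[i=5,j=4] A[i]=24>B[j]=20 take 20 → j++
[i=5,j=5] A[i]=24>B[j]=21 take 21 → j++
[i=5,j=6] A[i]=24<=B[j]=25 take 24 → i++
[i=6,j=6] A[i]=34>B[j]=25 take 25 → j++
[i=6,j=7] A[i]=34>B[j]=29 take 29 → j++
[i=6,j=8] A[i]=34>B[j]=30 take 30 → j++

j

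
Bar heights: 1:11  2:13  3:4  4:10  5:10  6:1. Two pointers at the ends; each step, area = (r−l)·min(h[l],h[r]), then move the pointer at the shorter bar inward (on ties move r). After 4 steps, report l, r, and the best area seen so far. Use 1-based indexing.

l=1, r=2, best area=40

l=1 r=6: min(11,1)*5=5 best=5 *, r--
l=1 r=5: min(11,10)*4=40 best=40 *, r--
l=1 r=4: min(11,10)*3=30 best=40, r--
l=1 r=3: min(11,4)*2=8 best=40, r--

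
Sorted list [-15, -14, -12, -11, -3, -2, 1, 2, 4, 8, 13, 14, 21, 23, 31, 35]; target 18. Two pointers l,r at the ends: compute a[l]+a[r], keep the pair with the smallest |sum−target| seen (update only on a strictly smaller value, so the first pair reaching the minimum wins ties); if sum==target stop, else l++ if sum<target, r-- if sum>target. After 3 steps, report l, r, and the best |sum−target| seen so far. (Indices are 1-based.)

l=3, r=15, best |Δ|=1

l=1 r=16: -15+35=20 d=2 *, r--
l=1 r=15: -15+31=16 d=2, l++
l=2 r=15: -14+31=17 d=1 *, l++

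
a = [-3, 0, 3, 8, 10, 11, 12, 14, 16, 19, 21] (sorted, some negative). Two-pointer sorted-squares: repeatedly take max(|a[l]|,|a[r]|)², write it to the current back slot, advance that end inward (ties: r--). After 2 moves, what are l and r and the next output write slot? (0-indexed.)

[0,10] |-3|<=|21| out[10]=441 → r--
[0,9] |-3|<=|19| out[9]=361 → r--

l=0, r=8, next write slot=8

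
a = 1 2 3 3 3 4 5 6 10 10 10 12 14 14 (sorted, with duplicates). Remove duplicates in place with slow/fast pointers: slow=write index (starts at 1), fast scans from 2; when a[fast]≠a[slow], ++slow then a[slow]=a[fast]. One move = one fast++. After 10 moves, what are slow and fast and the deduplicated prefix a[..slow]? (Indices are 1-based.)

slow=7, fast=12, prefix=[1, 2, 3, 4, 5, 6, 10]

slow=1 fast=2: a[fast]=2≠a[slow]=1 write a[2]=2, slow++,fast++
slow=2 fast=3: a[fast]=3≠a[slow]=2 write a[3]=3, slow++,fast++
slow=3 fast=4: a[fast]=3=a[slow] dup, fast++
slow=3 fast=5: a[fast]=3=a[slow] dup, fast++
slow=3 fast=6: a[fast]=4≠a[slow]=3 write a[4]=4, slow++,fast++
slow=4 fast=7: a[fast]=5≠a[slow]=4 write a[5]=5, slow++,fast++
slow=5 fast=8: a[fast]=6≠a[slow]=5 write a[6]=6, slow++,fast++
slow=6 fast=9: a[fast]=10≠a[slow]=6 write a[7]=10, slow++,fast++
slow=7 fast=10: a[fast]=10=a[slow] dup, fast++
slow=7 fast=11: a[fast]=10=a[slow] dup, fast++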